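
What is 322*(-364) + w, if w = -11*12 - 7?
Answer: -117347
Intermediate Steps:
w = -139 (w = -132 - 7 = -139)
322*(-364) + w = 322*(-364) - 139 = -117208 - 139 = -117347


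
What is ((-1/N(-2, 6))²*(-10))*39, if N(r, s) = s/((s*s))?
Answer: -14040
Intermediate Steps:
N(r, s) = 1/s (N(r, s) = s/(s²) = s/s² = 1/s)
((-1/N(-2, 6))²*(-10))*39 = ((-1/(1/6))²*(-10))*39 = ((-1/⅙)²*(-10))*39 = ((-1*6)²*(-10))*39 = ((-6)²*(-10))*39 = (36*(-10))*39 = -360*39 = -14040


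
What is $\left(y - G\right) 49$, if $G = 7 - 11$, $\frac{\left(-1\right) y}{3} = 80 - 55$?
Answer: $-3479$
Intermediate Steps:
$y = -75$ ($y = - 3 \left(80 - 55\right) = \left(-3\right) 25 = -75$)
$G = -4$
$\left(y - G\right) 49 = \left(-75 - -4\right) 49 = \left(-75 + 4\right) 49 = \left(-71\right) 49 = -3479$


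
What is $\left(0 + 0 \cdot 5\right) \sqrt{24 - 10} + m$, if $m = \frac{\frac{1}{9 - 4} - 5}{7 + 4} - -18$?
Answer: $\frac{966}{55} \approx 17.564$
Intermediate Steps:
$m = \frac{966}{55}$ ($m = \frac{\frac{1}{5} - 5}{11} + 18 = \left(\frac{1}{5} - 5\right) \frac{1}{11} + 18 = \left(- \frac{24}{5}\right) \frac{1}{11} + 18 = - \frac{24}{55} + 18 = \frac{966}{55} \approx 17.564$)
$\left(0 + 0 \cdot 5\right) \sqrt{24 - 10} + m = \left(0 + 0 \cdot 5\right) \sqrt{24 - 10} + \frac{966}{55} = \left(0 + 0\right) \sqrt{14} + \frac{966}{55} = 0 \sqrt{14} + \frac{966}{55} = 0 + \frac{966}{55} = \frac{966}{55}$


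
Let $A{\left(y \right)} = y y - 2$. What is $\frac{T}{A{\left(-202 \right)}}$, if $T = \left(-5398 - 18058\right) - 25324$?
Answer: $- \frac{24390}{20401} \approx -1.1955$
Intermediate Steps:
$A{\left(y \right)} = -2 + y^{2}$ ($A{\left(y \right)} = y^{2} - 2 = -2 + y^{2}$)
$T = -48780$ ($T = -23456 - 25324 = -48780$)
$\frac{T}{A{\left(-202 \right)}} = - \frac{48780}{-2 + \left(-202\right)^{2}} = - \frac{48780}{-2 + 40804} = - \frac{48780}{40802} = \left(-48780\right) \frac{1}{40802} = - \frac{24390}{20401}$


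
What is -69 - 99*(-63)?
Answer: 6168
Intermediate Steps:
-69 - 99*(-63) = -69 + 6237 = 6168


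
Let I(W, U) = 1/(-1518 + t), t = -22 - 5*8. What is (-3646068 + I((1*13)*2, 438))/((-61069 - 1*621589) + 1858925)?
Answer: -5760787441/1858501860 ≈ -3.0997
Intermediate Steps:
t = -62 (t = -22 - 40 = -62)
I(W, U) = -1/1580 (I(W, U) = 1/(-1518 - 62) = 1/(-1580) = -1/1580)
(-3646068 + I((1*13)*2, 438))/((-61069 - 1*621589) + 1858925) = (-3646068 - 1/1580)/((-61069 - 1*621589) + 1858925) = -5760787441/(1580*((-61069 - 621589) + 1858925)) = -5760787441/(1580*(-682658 + 1858925)) = -5760787441/1580/1176267 = -5760787441/1580*1/1176267 = -5760787441/1858501860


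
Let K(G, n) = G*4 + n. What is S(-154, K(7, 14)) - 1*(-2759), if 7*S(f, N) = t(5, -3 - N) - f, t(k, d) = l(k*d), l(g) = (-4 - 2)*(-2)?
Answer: 19479/7 ≈ 2782.7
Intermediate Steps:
l(g) = 12 (l(g) = -6*(-2) = 12)
K(G, n) = n + 4*G (K(G, n) = 4*G + n = n + 4*G)
t(k, d) = 12
S(f, N) = 12/7 - f/7 (S(f, N) = (12 - f)/7 = 12/7 - f/7)
S(-154, K(7, 14)) - 1*(-2759) = (12/7 - 1/7*(-154)) - 1*(-2759) = (12/7 + 22) + 2759 = 166/7 + 2759 = 19479/7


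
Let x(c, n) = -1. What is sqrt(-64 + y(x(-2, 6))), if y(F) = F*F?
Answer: 3*I*sqrt(7) ≈ 7.9373*I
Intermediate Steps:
y(F) = F**2
sqrt(-64 + y(x(-2, 6))) = sqrt(-64 + (-1)**2) = sqrt(-64 + 1) = sqrt(-63) = 3*I*sqrt(7)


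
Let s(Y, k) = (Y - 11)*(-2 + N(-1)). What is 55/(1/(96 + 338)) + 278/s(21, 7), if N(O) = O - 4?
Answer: 835311/35 ≈ 23866.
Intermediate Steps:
N(O) = -4 + O
s(Y, k) = 77 - 7*Y (s(Y, k) = (Y - 11)*(-2 + (-4 - 1)) = (-11 + Y)*(-2 - 5) = (-11 + Y)*(-7) = 77 - 7*Y)
55/(1/(96 + 338)) + 278/s(21, 7) = 55/(1/(96 + 338)) + 278/(77 - 7*21) = 55/(1/434) + 278/(77 - 147) = 55/(1/434) + 278/(-70) = 55*434 + 278*(-1/70) = 23870 - 139/35 = 835311/35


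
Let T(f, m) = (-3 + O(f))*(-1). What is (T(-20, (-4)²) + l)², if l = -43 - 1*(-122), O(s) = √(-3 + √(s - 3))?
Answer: (82 - √(-3 + I*√23))² ≈ 6532.0 - 336.4*I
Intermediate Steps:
O(s) = √(-3 + √(-3 + s))
T(f, m) = 3 - √(-3 + √(-3 + f)) (T(f, m) = (-3 + √(-3 + √(-3 + f)))*(-1) = 3 - √(-3 + √(-3 + f)))
l = 79 (l = -43 + 122 = 79)
(T(-20, (-4)²) + l)² = ((3 - √(-3 + √(-3 - 20))) + 79)² = ((3 - √(-3 + √(-23))) + 79)² = ((3 - √(-3 + I*√23)) + 79)² = (82 - √(-3 + I*√23))²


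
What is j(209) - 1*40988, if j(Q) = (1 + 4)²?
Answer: -40963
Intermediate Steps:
j(Q) = 25 (j(Q) = 5² = 25)
j(209) - 1*40988 = 25 - 1*40988 = 25 - 40988 = -40963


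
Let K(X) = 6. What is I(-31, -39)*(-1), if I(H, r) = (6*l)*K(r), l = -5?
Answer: 180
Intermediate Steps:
I(H, r) = -180 (I(H, r) = (6*(-5))*6 = -30*6 = -180)
I(-31, -39)*(-1) = -180*(-1) = 180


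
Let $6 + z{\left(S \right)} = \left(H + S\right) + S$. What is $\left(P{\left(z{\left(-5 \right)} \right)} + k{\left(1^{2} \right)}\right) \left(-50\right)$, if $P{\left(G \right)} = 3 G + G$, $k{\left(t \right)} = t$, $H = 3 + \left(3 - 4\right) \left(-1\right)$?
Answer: $2350$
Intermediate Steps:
$H = 4$ ($H = 3 - -1 = 3 + 1 = 4$)
$z{\left(S \right)} = -2 + 2 S$ ($z{\left(S \right)} = -6 + \left(\left(4 + S\right) + S\right) = -6 + \left(4 + 2 S\right) = -2 + 2 S$)
$P{\left(G \right)} = 4 G$
$\left(P{\left(z{\left(-5 \right)} \right)} + k{\left(1^{2} \right)}\right) \left(-50\right) = \left(4 \left(-2 + 2 \left(-5\right)\right) + 1^{2}\right) \left(-50\right) = \left(4 \left(-2 - 10\right) + 1\right) \left(-50\right) = \left(4 \left(-12\right) + 1\right) \left(-50\right) = \left(-48 + 1\right) \left(-50\right) = \left(-47\right) \left(-50\right) = 2350$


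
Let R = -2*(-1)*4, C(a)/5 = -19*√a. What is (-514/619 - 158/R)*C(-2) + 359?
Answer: 359 + 4840915*I*√2/2476 ≈ 359.0 + 2765.0*I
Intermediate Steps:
C(a) = -95*√a (C(a) = 5*(-19*√a) = -95*√a)
R = 8 (R = 2*4 = 8)
(-514/619 - 158/R)*C(-2) + 359 = (-514/619 - 158/8)*(-95*I*√2) + 359 = (-514*1/619 - 158*⅛)*(-95*I*√2) + 359 = (-514/619 - 79/4)*(-95*I*√2) + 359 = -(-4840915)*I*√2/2476 + 359 = 4840915*I*√2/2476 + 359 = 359 + 4840915*I*√2/2476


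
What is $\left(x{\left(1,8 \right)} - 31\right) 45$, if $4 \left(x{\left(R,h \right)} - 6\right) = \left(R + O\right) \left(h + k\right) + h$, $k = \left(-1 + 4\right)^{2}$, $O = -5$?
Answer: $-1800$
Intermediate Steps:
$k = 9$ ($k = 3^{2} = 9$)
$x{\left(R,h \right)} = 6 + \frac{h}{4} + \frac{\left(-5 + R\right) \left(9 + h\right)}{4}$ ($x{\left(R,h \right)} = 6 + \frac{\left(R - 5\right) \left(h + 9\right) + h}{4} = 6 + \frac{\left(-5 + R\right) \left(9 + h\right) + h}{4} = 6 + \frac{h + \left(-5 + R\right) \left(9 + h\right)}{4} = 6 + \left(\frac{h}{4} + \frac{\left(-5 + R\right) \left(9 + h\right)}{4}\right) = 6 + \frac{h}{4} + \frac{\left(-5 + R\right) \left(9 + h\right)}{4}$)
$\left(x{\left(1,8 \right)} - 31\right) 45 = \left(\left(- \frac{21}{4} - 8 + \frac{9}{4} \cdot 1 + \frac{1}{4} \cdot 1 \cdot 8\right) - 31\right) 45 = \left(\left(- \frac{21}{4} - 8 + \frac{9}{4} + 2\right) - 31\right) 45 = \left(-9 - 31\right) 45 = \left(-40\right) 45 = -1800$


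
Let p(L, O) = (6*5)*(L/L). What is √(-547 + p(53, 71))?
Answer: I*√517 ≈ 22.738*I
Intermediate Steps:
p(L, O) = 30 (p(L, O) = 30*1 = 30)
√(-547 + p(53, 71)) = √(-547 + 30) = √(-517) = I*√517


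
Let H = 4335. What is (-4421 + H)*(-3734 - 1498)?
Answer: 449952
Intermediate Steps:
(-4421 + H)*(-3734 - 1498) = (-4421 + 4335)*(-3734 - 1498) = -86*(-5232) = 449952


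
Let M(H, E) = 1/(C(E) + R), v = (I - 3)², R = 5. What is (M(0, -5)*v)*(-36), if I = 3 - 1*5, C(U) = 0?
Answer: -180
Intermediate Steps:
I = -2 (I = 3 - 5 = -2)
v = 25 (v = (-2 - 3)² = (-5)² = 25)
M(H, E) = ⅕ (M(H, E) = 1/(0 + 5) = 1/5 = ⅕)
(M(0, -5)*v)*(-36) = ((⅕)*25)*(-36) = 5*(-36) = -180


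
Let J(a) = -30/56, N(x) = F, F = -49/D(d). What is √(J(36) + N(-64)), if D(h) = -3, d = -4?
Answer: √27867/42 ≈ 3.9746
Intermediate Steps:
F = 49/3 (F = -49/(-3) = -49*(-⅓) = 49/3 ≈ 16.333)
N(x) = 49/3
J(a) = -15/28 (J(a) = -30*1/56 = -15/28)
√(J(36) + N(-64)) = √(-15/28 + 49/3) = √(1327/84) = √27867/42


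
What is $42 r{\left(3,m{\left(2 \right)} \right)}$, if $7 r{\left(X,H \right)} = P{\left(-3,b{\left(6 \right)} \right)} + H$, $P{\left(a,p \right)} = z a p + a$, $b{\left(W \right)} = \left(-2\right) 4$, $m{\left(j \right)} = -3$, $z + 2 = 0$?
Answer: $-324$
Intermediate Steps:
$z = -2$ ($z = -2 + 0 = -2$)
$b{\left(W \right)} = -8$
$P{\left(a,p \right)} = a - 2 a p$ ($P{\left(a,p \right)} = - 2 a p + a = a - 2 a p$)
$r{\left(X,H \right)} = - \frac{51}{7} + \frac{H}{7}$ ($r{\left(X,H \right)} = \frac{- 3 \left(1 - -16\right) + H}{7} = \frac{- 3 \left(1 + 16\right) + H}{7} = \frac{\left(-3\right) 17 + H}{7} = \frac{-51 + H}{7} = - \frac{51}{7} + \frac{H}{7}$)
$42 r{\left(3,m{\left(2 \right)} \right)} = 42 \left(- \frac{51}{7} + \frac{1}{7} \left(-3\right)\right) = 42 \left(- \frac{51}{7} - \frac{3}{7}\right) = 42 \left(- \frac{54}{7}\right) = -324$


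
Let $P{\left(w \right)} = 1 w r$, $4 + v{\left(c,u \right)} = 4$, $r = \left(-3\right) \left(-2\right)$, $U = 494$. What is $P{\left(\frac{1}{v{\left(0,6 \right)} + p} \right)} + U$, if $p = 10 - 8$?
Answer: $497$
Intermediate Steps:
$r = 6$
$v{\left(c,u \right)} = 0$ ($v{\left(c,u \right)} = -4 + 4 = 0$)
$p = 2$
$P{\left(w \right)} = 6 w$ ($P{\left(w \right)} = 1 w 6 = w 6 = 6 w$)
$P{\left(\frac{1}{v{\left(0,6 \right)} + p} \right)} + U = \frac{6}{0 + 2} + 494 = \frac{6}{2} + 494 = 6 \cdot \frac{1}{2} + 494 = 3 + 494 = 497$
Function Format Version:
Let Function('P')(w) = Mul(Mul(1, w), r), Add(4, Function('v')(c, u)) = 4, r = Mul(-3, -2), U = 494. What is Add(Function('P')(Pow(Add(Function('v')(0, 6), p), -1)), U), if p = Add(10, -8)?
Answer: 497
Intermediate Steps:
r = 6
Function('v')(c, u) = 0 (Function('v')(c, u) = Add(-4, 4) = 0)
p = 2
Function('P')(w) = Mul(6, w) (Function('P')(w) = Mul(Mul(1, w), 6) = Mul(w, 6) = Mul(6, w))
Add(Function('P')(Pow(Add(Function('v')(0, 6), p), -1)), U) = Add(Mul(6, Pow(Add(0, 2), -1)), 494) = Add(Mul(6, Pow(2, -1)), 494) = Add(Mul(6, Rational(1, 2)), 494) = Add(3, 494) = 497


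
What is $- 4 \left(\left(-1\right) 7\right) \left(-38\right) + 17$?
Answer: $-1047$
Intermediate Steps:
$- 4 \left(\left(-1\right) 7\right) \left(-38\right) + 17 = \left(-4\right) \left(-7\right) \left(-38\right) + 17 = 28 \left(-38\right) + 17 = -1064 + 17 = -1047$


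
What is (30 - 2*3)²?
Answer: 576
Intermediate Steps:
(30 - 2*3)² = (30 - 6)² = 24² = 576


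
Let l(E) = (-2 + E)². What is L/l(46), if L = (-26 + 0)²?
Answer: 169/484 ≈ 0.34917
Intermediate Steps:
L = 676 (L = (-26)² = 676)
L/l(46) = 676/((-2 + 46)²) = 676/(44²) = 676/1936 = 676*(1/1936) = 169/484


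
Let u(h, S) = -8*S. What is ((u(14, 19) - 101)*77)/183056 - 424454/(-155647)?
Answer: 74666692217/28492117232 ≈ 2.6206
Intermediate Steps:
u(h, S) = -8*S
((u(14, 19) - 101)*77)/183056 - 424454/(-155647) = ((-8*19 - 101)*77)/183056 - 424454/(-155647) = ((-152 - 101)*77)*(1/183056) - 424454*(-1/155647) = -253*77*(1/183056) + 424454/155647 = -19481*1/183056 + 424454/155647 = -19481/183056 + 424454/155647 = 74666692217/28492117232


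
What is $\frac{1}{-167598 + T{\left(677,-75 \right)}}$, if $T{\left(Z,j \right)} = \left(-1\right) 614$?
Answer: $- \frac{1}{168212} \approx -5.9449 \cdot 10^{-6}$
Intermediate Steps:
$T{\left(Z,j \right)} = -614$
$\frac{1}{-167598 + T{\left(677,-75 \right)}} = \frac{1}{-167598 - 614} = \frac{1}{-168212} = - \frac{1}{168212}$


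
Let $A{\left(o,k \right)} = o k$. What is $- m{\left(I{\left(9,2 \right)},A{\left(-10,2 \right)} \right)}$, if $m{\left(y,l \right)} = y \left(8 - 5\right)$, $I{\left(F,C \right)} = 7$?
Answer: $-21$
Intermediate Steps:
$A{\left(o,k \right)} = k o$
$m{\left(y,l \right)} = 3 y$ ($m{\left(y,l \right)} = y 3 = 3 y$)
$- m{\left(I{\left(9,2 \right)},A{\left(-10,2 \right)} \right)} = - 3 \cdot 7 = \left(-1\right) 21 = -21$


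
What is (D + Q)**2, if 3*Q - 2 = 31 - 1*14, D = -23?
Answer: 2500/9 ≈ 277.78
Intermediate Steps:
Q = 19/3 (Q = 2/3 + (31 - 1*14)/3 = 2/3 + (31 - 14)/3 = 2/3 + (1/3)*17 = 2/3 + 17/3 = 19/3 ≈ 6.3333)
(D + Q)**2 = (-23 + 19/3)**2 = (-50/3)**2 = 2500/9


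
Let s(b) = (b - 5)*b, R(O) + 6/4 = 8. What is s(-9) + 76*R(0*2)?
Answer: 620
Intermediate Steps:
R(O) = 13/2 (R(O) = -3/2 + 8 = 13/2)
s(b) = b*(-5 + b) (s(b) = (-5 + b)*b = b*(-5 + b))
s(-9) + 76*R(0*2) = -9*(-5 - 9) + 76*(13/2) = -9*(-14) + 494 = 126 + 494 = 620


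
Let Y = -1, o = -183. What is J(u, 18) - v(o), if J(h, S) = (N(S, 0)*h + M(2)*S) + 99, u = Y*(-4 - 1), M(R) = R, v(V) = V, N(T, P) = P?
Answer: 318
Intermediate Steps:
u = 5 (u = -(-4 - 1) = -1*(-5) = 5)
J(h, S) = 99 + 2*S (J(h, S) = (0*h + 2*S) + 99 = (0 + 2*S) + 99 = 2*S + 99 = 99 + 2*S)
J(u, 18) - v(o) = (99 + 2*18) - 1*(-183) = (99 + 36) + 183 = 135 + 183 = 318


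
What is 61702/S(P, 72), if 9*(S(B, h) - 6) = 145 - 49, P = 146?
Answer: 92553/25 ≈ 3702.1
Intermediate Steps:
S(B, h) = 50/3 (S(B, h) = 6 + (145 - 49)/9 = 6 + (⅑)*96 = 6 + 32/3 = 50/3)
61702/S(P, 72) = 61702/(50/3) = 61702*(3/50) = 92553/25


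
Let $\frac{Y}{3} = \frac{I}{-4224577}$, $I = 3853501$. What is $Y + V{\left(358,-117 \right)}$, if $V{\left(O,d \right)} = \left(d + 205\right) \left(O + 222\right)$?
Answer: $\frac{215610849577}{4224577} \approx 51037.0$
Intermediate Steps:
$V{\left(O,d \right)} = \left(205 + d\right) \left(222 + O\right)$
$Y = - \frac{11560503}{4224577}$ ($Y = 3 \frac{3853501}{-4224577} = 3 \cdot 3853501 \left(- \frac{1}{4224577}\right) = 3 \left(- \frac{3853501}{4224577}\right) = - \frac{11560503}{4224577} \approx -2.7365$)
$Y + V{\left(358,-117 \right)} = - \frac{11560503}{4224577} + \left(45510 + 205 \cdot 358 + 222 \left(-117\right) + 358 \left(-117\right)\right) = - \frac{11560503}{4224577} + \left(45510 + 73390 - 25974 - 41886\right) = - \frac{11560503}{4224577} + 51040 = \frac{215610849577}{4224577}$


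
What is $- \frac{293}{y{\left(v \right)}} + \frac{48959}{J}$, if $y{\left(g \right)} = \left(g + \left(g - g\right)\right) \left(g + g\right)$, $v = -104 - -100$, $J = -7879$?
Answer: $- \frac{3875235}{252128} \approx -15.37$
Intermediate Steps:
$v = -4$ ($v = -104 + 100 = -4$)
$y{\left(g \right)} = 2 g^{2}$ ($y{\left(g \right)} = \left(g + 0\right) 2 g = g 2 g = 2 g^{2}$)
$- \frac{293}{y{\left(v \right)}} + \frac{48959}{J} = - \frac{293}{2 \left(-4\right)^{2}} + \frac{48959}{-7879} = - \frac{293}{2 \cdot 16} + 48959 \left(- \frac{1}{7879}\right) = - \frac{293}{32} - \frac{48959}{7879} = - \frac{3875235}{252128}$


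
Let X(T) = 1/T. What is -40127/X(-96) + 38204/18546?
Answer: 35721395518/9273 ≈ 3.8522e+6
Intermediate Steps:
-40127/X(-96) + 38204/18546 = -40127/(1/(-96)) + 38204/18546 = -40127/(-1/96) + 38204*(1/18546) = -40127*(-96) + 19102/9273 = 3852192 + 19102/9273 = 35721395518/9273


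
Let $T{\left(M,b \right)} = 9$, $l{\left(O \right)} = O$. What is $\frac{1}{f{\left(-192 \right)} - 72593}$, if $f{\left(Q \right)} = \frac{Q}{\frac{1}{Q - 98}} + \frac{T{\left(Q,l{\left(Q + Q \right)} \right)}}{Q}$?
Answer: $- \frac{64}{1082435} \approx -5.9126 \cdot 10^{-5}$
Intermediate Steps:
$f{\left(Q \right)} = \frac{9}{Q} + Q \left(-98 + Q\right)$ ($f{\left(Q \right)} = \frac{Q}{\frac{1}{Q - 98}} + \frac{9}{Q} = \frac{Q}{\frac{1}{-98 + Q}} + \frac{9}{Q} = Q \left(-98 + Q\right) + \frac{9}{Q} = \frac{9}{Q} + Q \left(-98 + Q\right)$)
$\frac{1}{f{\left(-192 \right)} - 72593} = \frac{1}{\frac{9 + \left(-192\right)^{2} \left(-98 - 192\right)}{-192} - 72593} = \frac{1}{- \frac{9 + 36864 \left(-290\right)}{192} - 72593} = \frac{1}{- \frac{9 - 10690560}{192} - 72593} = \frac{1}{\left(- \frac{1}{192}\right) \left(-10690551\right) - 72593} = \frac{1}{\frac{3563517}{64} - 72593} = \frac{1}{- \frac{1082435}{64}} = - \frac{64}{1082435}$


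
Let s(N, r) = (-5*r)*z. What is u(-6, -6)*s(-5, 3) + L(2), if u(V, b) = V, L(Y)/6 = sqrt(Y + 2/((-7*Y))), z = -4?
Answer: -360 + 6*sqrt(91)/7 ≈ -351.82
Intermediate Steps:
L(Y) = 6*sqrt(Y - 2/(7*Y)) (L(Y) = 6*sqrt(Y + 2/((-7*Y))) = 6*sqrt(Y + 2*(-1/(7*Y))) = 6*sqrt(Y - 2/(7*Y)))
s(N, r) = 20*r (s(N, r) = -5*r*(-4) = 20*r)
u(-6, -6)*s(-5, 3) + L(2) = -120*3 + 6*sqrt(-14/2 + 49*2)/7 = -6*60 + 6*sqrt(-14*1/2 + 98)/7 = -360 + 6*sqrt(-7 + 98)/7 = -360 + 6*sqrt(91)/7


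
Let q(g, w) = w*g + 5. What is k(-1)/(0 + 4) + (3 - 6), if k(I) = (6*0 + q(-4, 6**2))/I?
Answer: 127/4 ≈ 31.750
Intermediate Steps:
q(g, w) = 5 + g*w (q(g, w) = g*w + 5 = 5 + g*w)
k(I) = -139/I (k(I) = (6*0 + (5 - 4*6**2))/I = (0 + (5 - 4*36))/I = (0 + (5 - 144))/I = (0 - 139)/I = -139/I)
k(-1)/(0 + 4) + (3 - 6) = (-139/(-1))/(0 + 4) + (3 - 6) = -139*(-1)/4 - 3 = 139*(1/4) - 3 = 139/4 - 3 = 127/4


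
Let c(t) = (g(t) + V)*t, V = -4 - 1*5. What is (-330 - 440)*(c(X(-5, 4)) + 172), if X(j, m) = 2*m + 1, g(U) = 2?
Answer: -83930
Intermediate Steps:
V = -9 (V = -4 - 5 = -9)
X(j, m) = 1 + 2*m
c(t) = -7*t (c(t) = (2 - 9)*t = -7*t)
(-330 - 440)*(c(X(-5, 4)) + 172) = (-330 - 440)*(-7*(1 + 2*4) + 172) = -770*(-7*(1 + 8) + 172) = -770*(-7*9 + 172) = -770*(-63 + 172) = -770*109 = -83930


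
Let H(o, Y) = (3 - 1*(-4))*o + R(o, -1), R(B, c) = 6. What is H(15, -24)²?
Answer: 12321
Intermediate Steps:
H(o, Y) = 6 + 7*o (H(o, Y) = (3 - 1*(-4))*o + 6 = (3 + 4)*o + 6 = 7*o + 6 = 6 + 7*o)
H(15, -24)² = (6 + 7*15)² = (6 + 105)² = 111² = 12321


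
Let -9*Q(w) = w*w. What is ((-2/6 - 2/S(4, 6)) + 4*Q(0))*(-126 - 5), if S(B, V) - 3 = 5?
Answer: 917/12 ≈ 76.417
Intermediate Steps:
S(B, V) = 8 (S(B, V) = 3 + 5 = 8)
Q(w) = -w²/9 (Q(w) = -w*w/9 = -w²/9)
((-2/6 - 2/S(4, 6)) + 4*Q(0))*(-126 - 5) = ((-2/6 - 2/8) + 4*(-⅑*0²))*(-126 - 5) = ((-2*⅙ - 2*⅛) + 4*(-⅑*0))*(-131) = ((-⅓ - ¼) + 4*0)*(-131) = (-7/12 + 0)*(-131) = -7/12*(-131) = 917/12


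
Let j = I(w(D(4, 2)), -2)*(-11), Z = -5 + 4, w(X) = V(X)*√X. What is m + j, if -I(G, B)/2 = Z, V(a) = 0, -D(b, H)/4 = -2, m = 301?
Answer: 279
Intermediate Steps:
D(b, H) = 8 (D(b, H) = -4*(-2) = 8)
w(X) = 0 (w(X) = 0*√X = 0)
Z = -1
I(G, B) = 2 (I(G, B) = -2*(-1) = 2)
j = -22 (j = 2*(-11) = -22)
m + j = 301 - 22 = 279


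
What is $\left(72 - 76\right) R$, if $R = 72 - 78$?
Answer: $24$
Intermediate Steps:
$R = -6$ ($R = 72 - 78 = -6$)
$\left(72 - 76\right) R = \left(72 - 76\right) \left(-6\right) = \left(-4\right) \left(-6\right) = 24$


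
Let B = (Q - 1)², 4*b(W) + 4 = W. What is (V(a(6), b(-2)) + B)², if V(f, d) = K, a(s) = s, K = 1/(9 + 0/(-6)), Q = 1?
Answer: 1/81 ≈ 0.012346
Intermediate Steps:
K = ⅑ (K = 1/(9 + 0*(-⅙)) = 1/(9 + 0) = 1/9 = ⅑ ≈ 0.11111)
b(W) = -1 + W/4
V(f, d) = ⅑
B = 0 (B = (1 - 1)² = 0² = 0)
(V(a(6), b(-2)) + B)² = (⅑ + 0)² = (⅑)² = 1/81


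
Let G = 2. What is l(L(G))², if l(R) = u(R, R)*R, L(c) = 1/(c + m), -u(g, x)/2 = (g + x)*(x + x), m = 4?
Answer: 1/729 ≈ 0.0013717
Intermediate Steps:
u(g, x) = -4*x*(g + x) (u(g, x) = -2*(g + x)*(x + x) = -2*(g + x)*2*x = -4*x*(g + x))
L(c) = 1/(4 + c) (L(c) = 1/(c + 4) = 1/(4 + c))
l(R) = -8*R³ (l(R) = (-4*R*(R + R))*R = (-4*R*2*R)*R = (-8*R²)*R = -8*R³)
l(L(G))² = (-8/(4 + 2)³)² = (-8*(1/6)³)² = (-8*(⅙)³)² = (-8*1/216)² = (-1/27)² = 1/729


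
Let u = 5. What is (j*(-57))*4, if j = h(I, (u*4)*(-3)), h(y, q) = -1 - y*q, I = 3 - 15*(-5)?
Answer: -1066812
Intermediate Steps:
I = 78 (I = 3 - 3*(-25) = 3 + 75 = 78)
h(y, q) = -1 - q*y
j = 4679 (j = -1 - 1*(5*4)*(-3)*78 = -1 - 1*20*(-3)*78 = -1 - 1*(-60)*78 = -1 + 4680 = 4679)
(j*(-57))*4 = (4679*(-57))*4 = -266703*4 = -1066812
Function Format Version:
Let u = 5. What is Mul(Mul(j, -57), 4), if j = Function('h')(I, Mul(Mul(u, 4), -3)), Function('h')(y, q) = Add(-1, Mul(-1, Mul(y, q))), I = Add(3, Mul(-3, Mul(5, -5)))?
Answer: -1066812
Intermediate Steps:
I = 78 (I = Add(3, Mul(-3, -25)) = Add(3, 75) = 78)
Function('h')(y, q) = Add(-1, Mul(-1, q, y)) (Function('h')(y, q) = Add(-1, Mul(-1, Mul(q, y))) = Add(-1, Mul(-1, q, y)))
j = 4679 (j = Add(-1, Mul(-1, Mul(Mul(5, 4), -3), 78)) = Add(-1, Mul(-1, Mul(20, -3), 78)) = Add(-1, Mul(-1, -60, 78)) = Add(-1, 4680) = 4679)
Mul(Mul(j, -57), 4) = Mul(Mul(4679, -57), 4) = Mul(-266703, 4) = -1066812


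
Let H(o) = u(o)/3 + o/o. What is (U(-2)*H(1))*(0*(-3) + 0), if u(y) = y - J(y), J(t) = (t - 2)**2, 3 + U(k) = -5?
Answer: 0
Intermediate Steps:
U(k) = -8 (U(k) = -3 - 5 = -8)
J(t) = (-2 + t)**2
u(y) = y - (-2 + y)**2
H(o) = 1 - (-2 + o)**2/3 + o/3 (H(o) = (o - (-2 + o)**2)/3 + o/o = (o - (-2 + o)**2)*(1/3) + 1 = (-(-2 + o)**2/3 + o/3) + 1 = 1 - (-2 + o)**2/3 + o/3)
(U(-2)*H(1))*(0*(-3) + 0) = (-8*(1 - (-2 + 1)**2/3 + (1/3)*1))*(0*(-3) + 0) = (-8*(1 - 1/3*(-1)**2 + 1/3))*(0 + 0) = -8*(1 - 1/3*1 + 1/3)*0 = -8*(1 - 1/3 + 1/3)*0 = -8*1*0 = -8*0 = 0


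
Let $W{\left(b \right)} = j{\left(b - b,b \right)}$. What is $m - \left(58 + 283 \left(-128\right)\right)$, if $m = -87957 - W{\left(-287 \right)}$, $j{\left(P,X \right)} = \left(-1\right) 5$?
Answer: $-51786$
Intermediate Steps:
$j{\left(P,X \right)} = -5$
$W{\left(b \right)} = -5$
$m = -87952$ ($m = -87957 - -5 = -87957 + 5 = -87952$)
$m - \left(58 + 283 \left(-128\right)\right) = -87952 - \left(58 + 283 \left(-128\right)\right) = -87952 - \left(58 - 36224\right) = -87952 - -36166 = -87952 + 36166 = -51786$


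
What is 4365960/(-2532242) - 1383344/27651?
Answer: -1811842468604/35009511771 ≈ -51.753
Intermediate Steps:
4365960/(-2532242) - 1383344/27651 = 4365960*(-1/2532242) - 1383344*1/27651 = -2182980/1266121 - 1383344/27651 = -1811842468604/35009511771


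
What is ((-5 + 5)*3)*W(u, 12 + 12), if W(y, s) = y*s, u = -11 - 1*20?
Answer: 0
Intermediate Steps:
u = -31 (u = -11 - 20 = -31)
W(y, s) = s*y
((-5 + 5)*3)*W(u, 12 + 12) = ((-5 + 5)*3)*((12 + 12)*(-31)) = (0*3)*(24*(-31)) = 0*(-744) = 0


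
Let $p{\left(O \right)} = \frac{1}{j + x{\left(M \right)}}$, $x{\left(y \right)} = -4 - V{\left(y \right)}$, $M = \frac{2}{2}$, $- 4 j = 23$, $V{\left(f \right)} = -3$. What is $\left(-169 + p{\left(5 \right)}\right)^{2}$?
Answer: $\frac{20857489}{729} \approx 28611.0$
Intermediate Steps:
$j = - \frac{23}{4}$ ($j = \left(- \frac{1}{4}\right) 23 = - \frac{23}{4} \approx -5.75$)
$M = 1$ ($M = 2 \cdot \frac{1}{2} = 1$)
$x{\left(y \right)} = -1$ ($x{\left(y \right)} = -4 - -3 = -4 + 3 = -1$)
$p{\left(O \right)} = - \frac{4}{27}$ ($p{\left(O \right)} = \frac{1}{- \frac{23}{4} - 1} = \frac{1}{- \frac{27}{4}} = - \frac{4}{27}$)
$\left(-169 + p{\left(5 \right)}\right)^{2} = \left(-169 - \frac{4}{27}\right)^{2} = \left(- \frac{4567}{27}\right)^{2} = \frac{20857489}{729}$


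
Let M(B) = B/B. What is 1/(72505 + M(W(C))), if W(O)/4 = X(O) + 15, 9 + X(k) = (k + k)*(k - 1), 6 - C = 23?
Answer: 1/72506 ≈ 1.3792e-5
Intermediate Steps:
C = -17 (C = 6 - 1*23 = 6 - 23 = -17)
X(k) = -9 + 2*k*(-1 + k) (X(k) = -9 + (k + k)*(k - 1) = -9 + (2*k)*(-1 + k) = -9 + 2*k*(-1 + k))
W(O) = 24 - 8*O + 8*O² (W(O) = 4*((-9 - 2*O + 2*O²) + 15) = 4*(6 - 2*O + 2*O²) = 24 - 8*O + 8*O²)
M(B) = 1
1/(72505 + M(W(C))) = 1/(72505 + 1) = 1/72506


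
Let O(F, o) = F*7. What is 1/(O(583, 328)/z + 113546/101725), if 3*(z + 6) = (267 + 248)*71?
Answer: 531106225/770740691 ≈ 0.68909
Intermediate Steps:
z = 36547/3 (z = -6 + ((267 + 248)*71)/3 = -6 + (515*71)/3 = -6 + (⅓)*36565 = -6 + 36565/3 = 36547/3 ≈ 12182.)
O(F, o) = 7*F
1/(O(583, 328)/z + 113546/101725) = 1/((7*583)/(36547/3) + 113546/101725) = 1/(4081*(3/36547) + 113546*(1/101725)) = 1/(1749/5221 + 113546/101725) = 1/(770740691/531106225) = 531106225/770740691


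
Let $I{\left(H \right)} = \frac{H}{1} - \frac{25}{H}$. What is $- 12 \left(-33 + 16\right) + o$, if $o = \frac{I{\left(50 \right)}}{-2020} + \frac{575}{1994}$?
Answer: $\frac{822750317}{4027880} \approx 204.26$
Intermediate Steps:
$I{\left(H \right)} = H - \frac{25}{H}$ ($I{\left(H \right)} = H 1 - \frac{25}{H} = H - \frac{25}{H}$)
$o = \frac{1062797}{4027880}$ ($o = \frac{50 - \frac{25}{50}}{-2020} + \frac{575}{1994} = \left(50 - \frac{1}{2}\right) \left(- \frac{1}{2020}\right) + 575 \cdot \frac{1}{1994} = \left(50 - \frac{1}{2}\right) \left(- \frac{1}{2020}\right) + \frac{575}{1994} = \frac{99}{2} \left(- \frac{1}{2020}\right) + \frac{575}{1994} = - \frac{99}{4040} + \frac{575}{1994} = \frac{1062797}{4027880} \approx 0.26386$)
$- 12 \left(-33 + 16\right) + o = - 12 \left(-33 + 16\right) + \frac{1062797}{4027880} = \left(-12\right) \left(-17\right) + \frac{1062797}{4027880} = 204 + \frac{1062797}{4027880} = \frac{822750317}{4027880}$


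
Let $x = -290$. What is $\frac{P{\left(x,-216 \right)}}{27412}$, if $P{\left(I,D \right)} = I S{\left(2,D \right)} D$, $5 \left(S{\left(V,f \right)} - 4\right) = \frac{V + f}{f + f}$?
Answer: $\frac{128383}{13706} \approx 9.3669$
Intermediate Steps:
$S{\left(V,f \right)} = 4 + \frac{V + f}{10 f}$ ($S{\left(V,f \right)} = 4 + \frac{\left(V + f\right) \frac{1}{f + f}}{5} = 4 + \frac{\left(V + f\right) \frac{1}{2 f}}{5} = 4 + \frac{\frac{1}{2} \frac{1}{f} \left(V + f\right)}{5} = 4 + \frac{V + f}{10 f}$)
$P{\left(I,D \right)} = \frac{I \left(2 + 41 D\right)}{10}$ ($P{\left(I,D \right)} = I \frac{2 + 41 D}{10 D} D = \frac{I \left(2 + 41 D\right)}{10 D} D = \frac{I \left(2 + 41 D\right)}{10}$)
$\frac{P{\left(x,-216 \right)}}{27412} = \frac{\frac{1}{10} \left(-290\right) \left(2 + 41 \left(-216\right)\right)}{27412} = \frac{1}{10} \left(-290\right) \left(2 - 8856\right) \frac{1}{27412} = \frac{1}{10} \left(-290\right) \left(-8854\right) \frac{1}{27412} = 256766 \cdot \frac{1}{27412} = \frac{128383}{13706}$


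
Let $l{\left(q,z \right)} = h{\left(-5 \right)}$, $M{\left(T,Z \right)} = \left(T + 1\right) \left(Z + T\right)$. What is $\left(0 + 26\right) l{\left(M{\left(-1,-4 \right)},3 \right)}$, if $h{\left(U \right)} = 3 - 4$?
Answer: $-26$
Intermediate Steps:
$h{\left(U \right)} = -1$
$M{\left(T,Z \right)} = \left(1 + T\right) \left(T + Z\right)$
$l{\left(q,z \right)} = -1$
$\left(0 + 26\right) l{\left(M{\left(-1,-4 \right)},3 \right)} = \left(0 + 26\right) \left(-1\right) = 26 \left(-1\right) = -26$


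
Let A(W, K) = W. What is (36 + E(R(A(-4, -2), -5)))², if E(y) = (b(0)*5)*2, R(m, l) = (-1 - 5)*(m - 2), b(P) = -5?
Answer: 196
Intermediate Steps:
R(m, l) = 12 - 6*m (R(m, l) = -6*(-2 + m) = 12 - 6*m)
E(y) = -50 (E(y) = -5*5*2 = -25*2 = -50)
(36 + E(R(A(-4, -2), -5)))² = (36 - 50)² = (-14)² = 196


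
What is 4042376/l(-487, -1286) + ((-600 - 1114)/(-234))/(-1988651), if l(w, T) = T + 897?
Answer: -940548384082165/90509472963 ≈ -10392.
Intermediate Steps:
l(w, T) = 897 + T
4042376/l(-487, -1286) + ((-600 - 1114)/(-234))/(-1988651) = 4042376/(897 - 1286) + ((-600 - 1114)/(-234))/(-1988651) = 4042376/(-389) - 1714*(-1/234)*(-1/1988651) = 4042376*(-1/389) + (857/117)*(-1/1988651) = -4042376/389 - 857/232672167 = -940548384082165/90509472963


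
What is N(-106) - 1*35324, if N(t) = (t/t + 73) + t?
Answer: -35356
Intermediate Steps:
N(t) = 74 + t (N(t) = (1 + 73) + t = 74 + t)
N(-106) - 1*35324 = (74 - 106) - 1*35324 = -32 - 35324 = -35356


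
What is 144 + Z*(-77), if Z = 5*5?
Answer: -1781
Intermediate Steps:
Z = 25
144 + Z*(-77) = 144 + 25*(-77) = 144 - 1925 = -1781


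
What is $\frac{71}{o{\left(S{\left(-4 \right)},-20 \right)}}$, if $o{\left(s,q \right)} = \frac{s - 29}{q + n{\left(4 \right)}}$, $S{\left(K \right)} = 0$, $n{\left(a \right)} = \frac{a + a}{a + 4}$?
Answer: $\frac{1349}{29} \approx 46.517$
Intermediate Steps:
$n{\left(a \right)} = \frac{2 a}{4 + a}$
$o{\left(s,q \right)} = \frac{-29 + s}{1 + q}$ ($o{\left(s,q \right)} = \frac{s - 29}{q + 2 \cdot 4 \frac{1}{4 + 4}} = \frac{-29 + s}{q + 2 \cdot 4 \cdot \frac{1}{8}} = \frac{-29 + s}{q + 1} = \frac{-29 + s}{1 + q}$)
$\frac{71}{o{\left(S{\left(-4 \right)},-20 \right)}} = \frac{71}{\frac{1}{1 - 20} \left(-29 + 0\right)} = \frac{71}{\frac{1}{-19} \left(-29\right)} = \frac{71}{\left(- \frac{1}{19}\right) \left(-29\right)} = \frac{71}{\frac{29}{19}} = 71 \cdot \frac{19}{29} = \frac{1349}{29}$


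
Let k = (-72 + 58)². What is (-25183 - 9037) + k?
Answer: -34024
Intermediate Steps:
k = 196 (k = (-14)² = 196)
(-25183 - 9037) + k = (-25183 - 9037) + 196 = -34220 + 196 = -34024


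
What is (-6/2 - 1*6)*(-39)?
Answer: 351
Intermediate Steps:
(-6/2 - 1*6)*(-39) = (-6*½ - 6)*(-39) = (-3 - 6)*(-39) = -9*(-39) = 351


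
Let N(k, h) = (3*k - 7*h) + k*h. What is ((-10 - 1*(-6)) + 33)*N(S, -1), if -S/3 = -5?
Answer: 1073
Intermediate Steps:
S = 15 (S = -3*(-5) = 15)
N(k, h) = -7*h + 3*k + h*k (N(k, h) = (-7*h + 3*k) + h*k = -7*h + 3*k + h*k)
((-10 - 1*(-6)) + 33)*N(S, -1) = ((-10 - 1*(-6)) + 33)*(-7*(-1) + 3*15 - 1*15) = ((-10 + 6) + 33)*(7 + 45 - 15) = (-4 + 33)*37 = 29*37 = 1073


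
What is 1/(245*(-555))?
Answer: -1/135975 ≈ -7.3543e-6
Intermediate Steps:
1/(245*(-555)) = 1/(-135975) = -1/135975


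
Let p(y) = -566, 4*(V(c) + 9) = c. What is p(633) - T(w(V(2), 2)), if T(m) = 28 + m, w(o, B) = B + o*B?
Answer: -579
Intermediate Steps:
V(c) = -9 + c/4
w(o, B) = B + B*o
p(633) - T(w(V(2), 2)) = -566 - (28 + 2*(1 + (-9 + (¼)*2))) = -566 - (28 + 2*(1 + (-9 + ½))) = -566 - (28 + 2*(1 - 17/2)) = -566 - (28 + 2*(-15/2)) = -566 - (28 - 15) = -566 - 1*13 = -566 - 13 = -579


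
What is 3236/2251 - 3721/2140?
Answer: -1450931/4817140 ≈ -0.30120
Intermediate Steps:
3236/2251 - 3721/2140 = -1450931/4817140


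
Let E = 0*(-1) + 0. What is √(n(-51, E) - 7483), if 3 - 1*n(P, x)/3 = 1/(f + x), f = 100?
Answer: I*√747403/10 ≈ 86.453*I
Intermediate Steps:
E = 0 (E = 0 + 0 = 0)
n(P, x) = 9 - 3/(100 + x)
√(n(-51, E) - 7483) = √(3*(299 + 3*0)/(100 + 0) - 7483) = √(3*(299 + 0)/100 - 7483) = √(3*(1/100)*299 - 7483) = √(897/100 - 7483) = √(-747403/100) = I*√747403/10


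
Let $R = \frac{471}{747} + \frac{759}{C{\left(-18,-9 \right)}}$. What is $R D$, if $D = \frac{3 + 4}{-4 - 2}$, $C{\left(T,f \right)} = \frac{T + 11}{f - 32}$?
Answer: $- \frac{3874865}{747} \approx -5187.2$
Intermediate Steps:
$C{\left(T,f \right)} = \frac{11 + T}{-32 + f}$
$R = \frac{7749730}{1743}$ ($R = \frac{471}{747} + \frac{759}{\frac{1}{-32 - 9} \left(11 - 18\right)} = 471 \cdot \frac{1}{747} + \frac{759}{\frac{1}{-41} \left(-7\right)} = \frac{157}{249} + \frac{759}{\left(- \frac{1}{41}\right) \left(-7\right)} = \frac{157}{249} + \frac{759}{\frac{7}{41}} = \frac{157}{249} + 759 \cdot \frac{41}{7} = \frac{157}{249} + \frac{31119}{7} = \frac{7749730}{1743} \approx 4446.2$)
$D = - \frac{7}{6}$ ($D = \frac{7}{-6} = 7 \left(- \frac{1}{6}\right) = - \frac{7}{6} \approx -1.1667$)
$R D = \frac{7749730}{1743} \left(- \frac{7}{6}\right) = - \frac{3874865}{747}$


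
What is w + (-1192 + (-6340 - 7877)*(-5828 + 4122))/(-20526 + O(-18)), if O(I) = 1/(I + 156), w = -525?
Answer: -4834023555/2832587 ≈ -1706.6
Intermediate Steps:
O(I) = 1/(156 + I)
w + (-1192 + (-6340 - 7877)*(-5828 + 4122))/(-20526 + O(-18)) = -525 + (-1192 + (-6340 - 7877)*(-5828 + 4122))/(-20526 + 1/(156 - 18)) = -525 + (-1192 - 14217*(-1706))/(-20526 + 1/138) = -525 + (-1192 + 24254202)/(-20526 + 1/138) = -525 + 24253010/(-2832587/138) = -525 + 24253010*(-138/2832587) = -525 - 3346915380/2832587 = -4834023555/2832587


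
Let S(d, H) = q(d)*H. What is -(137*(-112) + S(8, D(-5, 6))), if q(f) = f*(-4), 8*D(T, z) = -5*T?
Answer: 15444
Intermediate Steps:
D(T, z) = -5*T/8 (D(T, z) = (-5*T)/8 = -5*T/8)
q(f) = -4*f
S(d, H) = -4*H*d (S(d, H) = (-4*d)*H = -4*H*d)
-(137*(-112) + S(8, D(-5, 6))) = -(137*(-112) - 4*(-5/8*(-5))*8) = -(-15344 - 4*25/8*8) = -(-15344 - 100) = -1*(-15444) = 15444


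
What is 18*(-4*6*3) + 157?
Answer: -1139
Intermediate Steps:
18*(-4*6*3) + 157 = 18*(-24*3) + 157 = 18*(-72) + 157 = -1296 + 157 = -1139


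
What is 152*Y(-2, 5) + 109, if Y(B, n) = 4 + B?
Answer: 413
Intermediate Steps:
152*Y(-2, 5) + 109 = 152*(4 - 2) + 109 = 152*2 + 109 = 304 + 109 = 413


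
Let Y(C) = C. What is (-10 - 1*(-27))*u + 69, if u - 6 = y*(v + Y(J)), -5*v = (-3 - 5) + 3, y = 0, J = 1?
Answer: 171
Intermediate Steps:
v = 1 (v = -((-3 - 5) + 3)/5 = -(-8 + 3)/5 = -1/5*(-5) = 1)
u = 6 (u = 6 + 0*(1 + 1) = 6 + 0*2 = 6 + 0 = 6)
(-10 - 1*(-27))*u + 69 = (-10 - 1*(-27))*6 + 69 = (-10 + 27)*6 + 69 = 17*6 + 69 = 102 + 69 = 171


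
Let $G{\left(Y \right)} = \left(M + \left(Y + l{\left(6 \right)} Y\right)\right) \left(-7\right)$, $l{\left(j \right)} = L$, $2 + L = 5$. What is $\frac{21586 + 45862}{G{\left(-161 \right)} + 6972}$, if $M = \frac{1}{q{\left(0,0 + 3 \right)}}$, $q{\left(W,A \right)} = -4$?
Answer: $\frac{269792}{45927} \approx 5.8744$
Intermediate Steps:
$L = 3$ ($L = -2 + 5 = 3$)
$l{\left(j \right)} = 3$
$M = - \frac{1}{4}$ ($M = \frac{1}{-4} = - \frac{1}{4} \approx -0.25$)
$G{\left(Y \right)} = \frac{7}{4} - 28 Y$ ($G{\left(Y \right)} = \left(- \frac{1}{4} + \left(Y + 3 Y\right)\right) \left(-7\right) = \left(- \frac{1}{4} + 4 Y\right) \left(-7\right) = \frac{7}{4} - 28 Y$)
$\frac{21586 + 45862}{G{\left(-161 \right)} + 6972} = \frac{21586 + 45862}{\left(\frac{7}{4} - -4508\right) + 6972} = \frac{67448}{\left(\frac{7}{4} + 4508\right) + 6972} = \frac{67448}{\frac{18039}{4} + 6972} = \frac{67448}{\frac{45927}{4}} = 67448 \cdot \frac{4}{45927} = \frac{269792}{45927}$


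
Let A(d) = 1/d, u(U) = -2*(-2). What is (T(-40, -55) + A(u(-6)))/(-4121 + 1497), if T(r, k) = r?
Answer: 159/10496 ≈ 0.015149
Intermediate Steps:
u(U) = 4
(T(-40, -55) + A(u(-6)))/(-4121 + 1497) = (-40 + 1/4)/(-4121 + 1497) = (-40 + ¼)/(-2624) = -159/4*(-1/2624) = 159/10496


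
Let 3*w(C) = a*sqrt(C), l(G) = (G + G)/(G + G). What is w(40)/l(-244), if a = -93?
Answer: -62*sqrt(10) ≈ -196.06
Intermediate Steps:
l(G) = 1 (l(G) = (2*G)/((2*G)) = (2*G)*(1/(2*G)) = 1)
w(C) = -31*sqrt(C) (w(C) = (-93*sqrt(C))/3 = -31*sqrt(C))
w(40)/l(-244) = -62*sqrt(10)/1 = -62*sqrt(10)*1 = -62*sqrt(10)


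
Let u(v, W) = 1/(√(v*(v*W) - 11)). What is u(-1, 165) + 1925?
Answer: 1925 + √154/154 ≈ 1925.1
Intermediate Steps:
u(v, W) = (-11 + W*v²)^(-½) (u(v, W) = 1/(√(v*(W*v) - 11)) = 1/(√(W*v² - 11)) = 1/(√(-11 + W*v²)) = (-11 + W*v²)^(-½))
u(-1, 165) + 1925 = (-11 + 165*(-1)²)^(-½) + 1925 = (-11 + 165*1)^(-½) + 1925 = (-11 + 165)^(-½) + 1925 = 154^(-½) + 1925 = √154/154 + 1925 = 1925 + √154/154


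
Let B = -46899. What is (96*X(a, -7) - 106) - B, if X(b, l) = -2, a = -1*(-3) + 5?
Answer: 46601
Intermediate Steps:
a = 8 (a = 3 + 5 = 8)
(96*X(a, -7) - 106) - B = (96*(-2) - 106) - 1*(-46899) = (-192 - 106) + 46899 = -298 + 46899 = 46601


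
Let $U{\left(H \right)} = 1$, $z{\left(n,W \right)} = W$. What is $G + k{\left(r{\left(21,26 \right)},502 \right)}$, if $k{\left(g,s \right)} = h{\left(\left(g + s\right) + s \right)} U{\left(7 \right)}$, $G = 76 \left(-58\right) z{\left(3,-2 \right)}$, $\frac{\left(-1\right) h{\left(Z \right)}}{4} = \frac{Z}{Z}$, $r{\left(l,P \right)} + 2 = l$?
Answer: $8812$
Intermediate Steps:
$r{\left(l,P \right)} = -2 + l$
$h{\left(Z \right)} = -4$ ($h{\left(Z \right)} = - 4 \frac{Z}{Z} = \left(-4\right) 1 = -4$)
$G = 8816$ ($G = 76 \left(-58\right) \left(-2\right) = \left(-4408\right) \left(-2\right) = 8816$)
$k{\left(g,s \right)} = -4$ ($k{\left(g,s \right)} = \left(-4\right) 1 = -4$)
$G + k{\left(r{\left(21,26 \right)},502 \right)} = 8816 - 4 = 8812$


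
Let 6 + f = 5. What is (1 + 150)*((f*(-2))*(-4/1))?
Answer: -1208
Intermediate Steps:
f = -1 (f = -6 + 5 = -1)
(1 + 150)*((f*(-2))*(-4/1)) = (1 + 150)*((-1*(-2))*(-4/1)) = 151*(2*(-4*1)) = 151*(2*(-4)) = 151*(-8) = -1208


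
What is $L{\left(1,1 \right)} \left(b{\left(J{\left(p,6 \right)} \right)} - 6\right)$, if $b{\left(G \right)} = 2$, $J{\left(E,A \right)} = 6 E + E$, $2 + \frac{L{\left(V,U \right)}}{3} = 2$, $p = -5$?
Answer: $0$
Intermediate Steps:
$L{\left(V,U \right)} = 0$ ($L{\left(V,U \right)} = -6 + 3 \cdot 2 = -6 + 6 = 0$)
$J{\left(E,A \right)} = 7 E$
$L{\left(1,1 \right)} \left(b{\left(J{\left(p,6 \right)} \right)} - 6\right) = 0 \left(2 - 6\right) = 0 \left(-4\right) = 0$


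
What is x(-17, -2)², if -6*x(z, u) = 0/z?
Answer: 0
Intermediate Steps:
x(z, u) = 0 (x(z, u) = -0/z = -⅙*0 = 0)
x(-17, -2)² = 0² = 0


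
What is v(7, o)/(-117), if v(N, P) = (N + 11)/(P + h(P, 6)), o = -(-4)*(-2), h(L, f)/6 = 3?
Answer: -1/65 ≈ -0.015385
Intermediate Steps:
h(L, f) = 18 (h(L, f) = 6*3 = 18)
o = -8 (o = -1*8 = -8)
v(N, P) = (11 + N)/(18 + P) (v(N, P) = (N + 11)/(P + 18) = (11 + N)/(18 + P))
v(7, o)/(-117) = ((11 + 7)/(18 - 8))/(-117) = (18/10)*(-1/117) = ((⅒)*18)*(-1/117) = (9/5)*(-1/117) = -1/65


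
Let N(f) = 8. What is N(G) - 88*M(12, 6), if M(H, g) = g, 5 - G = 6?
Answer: -520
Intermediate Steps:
G = -1 (G = 5 - 1*6 = 5 - 6 = -1)
N(G) - 88*M(12, 6) = 8 - 88*6 = 8 - 528 = -520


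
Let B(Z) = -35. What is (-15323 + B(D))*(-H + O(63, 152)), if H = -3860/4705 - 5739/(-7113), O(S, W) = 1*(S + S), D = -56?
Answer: -4317905769870/2231111 ≈ -1.9353e+6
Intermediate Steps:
O(S, W) = 2*S (O(S, W) = 1*(2*S) = 2*S)
H = -30279/2231111 (H = -3860*1/4705 - 5739*(-1/7113) = -772/941 + 1913/2371 = -30279/2231111 ≈ -0.013571)
(-15323 + B(D))*(-H + O(63, 152)) = (-15323 - 35)*(-1*(-30279/2231111) + 2*63) = -15358*(30279/2231111 + 126) = -15358*281150265/2231111 = -4317905769870/2231111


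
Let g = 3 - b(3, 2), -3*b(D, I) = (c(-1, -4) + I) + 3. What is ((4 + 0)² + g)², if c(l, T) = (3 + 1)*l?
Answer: 3364/9 ≈ 373.78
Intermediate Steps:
c(l, T) = 4*l
b(D, I) = ⅓ - I/3 (b(D, I) = -((4*(-1) + I) + 3)/3 = -((-4 + I) + 3)/3 = -(-1 + I)/3 = ⅓ - I/3)
g = 10/3 (g = 3 - (⅓ - ⅓*2) = 3 - (⅓ - ⅔) = 3 - 1*(-⅓) = 3 + ⅓ = 10/3 ≈ 3.3333)
((4 + 0)² + g)² = ((4 + 0)² + 10/3)² = (4² + 10/3)² = (16 + 10/3)² = (58/3)² = 3364/9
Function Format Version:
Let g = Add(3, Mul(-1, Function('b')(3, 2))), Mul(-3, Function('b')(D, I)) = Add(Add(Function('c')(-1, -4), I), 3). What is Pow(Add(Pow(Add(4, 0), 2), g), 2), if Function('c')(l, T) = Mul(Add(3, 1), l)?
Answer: Rational(3364, 9) ≈ 373.78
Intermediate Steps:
Function('c')(l, T) = Mul(4, l)
Function('b')(D, I) = Add(Rational(1, 3), Mul(Rational(-1, 3), I)) (Function('b')(D, I) = Mul(Rational(-1, 3), Add(Add(Mul(4, -1), I), 3)) = Mul(Rational(-1, 3), Add(Add(-4, I), 3)) = Mul(Rational(-1, 3), Add(-1, I)) = Add(Rational(1, 3), Mul(Rational(-1, 3), I)))
g = Rational(10, 3) (g = Add(3, Mul(-1, Add(Rational(1, 3), Mul(Rational(-1, 3), 2)))) = Add(3, Mul(-1, Add(Rational(1, 3), Rational(-2, 3)))) = Add(3, Mul(-1, Rational(-1, 3))) = Add(3, Rational(1, 3)) = Rational(10, 3) ≈ 3.3333)
Pow(Add(Pow(Add(4, 0), 2), g), 2) = Pow(Add(Pow(Add(4, 0), 2), Rational(10, 3)), 2) = Pow(Add(Pow(4, 2), Rational(10, 3)), 2) = Pow(Add(16, Rational(10, 3)), 2) = Pow(Rational(58, 3), 2) = Rational(3364, 9)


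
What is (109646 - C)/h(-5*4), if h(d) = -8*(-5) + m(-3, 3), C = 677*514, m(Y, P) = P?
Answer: -238332/43 ≈ -5542.6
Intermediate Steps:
C = 347978
h(d) = 43 (h(d) = -8*(-5) + 3 = 40 + 3 = 43)
(109646 - C)/h(-5*4) = (109646 - 1*347978)/43 = (109646 - 347978)*(1/43) = -238332*1/43 = -238332/43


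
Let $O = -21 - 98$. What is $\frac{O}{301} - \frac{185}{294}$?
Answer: $- \frac{12953}{12642} \approx -1.0246$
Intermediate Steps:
$O = -119$ ($O = -21 - 98 = -119$)
$\frac{O}{301} - \frac{185}{294} = - \frac{119}{301} - \frac{185}{294} = \left(-119\right) \frac{1}{301} - \frac{185}{294} = - \frac{17}{43} - \frac{185}{294} = - \frac{12953}{12642}$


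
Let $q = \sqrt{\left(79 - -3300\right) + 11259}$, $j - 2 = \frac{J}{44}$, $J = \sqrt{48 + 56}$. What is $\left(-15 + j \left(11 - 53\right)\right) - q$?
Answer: $-99 - \sqrt{14638} - \frac{21 \sqrt{26}}{11} \approx -229.72$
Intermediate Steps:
$J = 2 \sqrt{26}$ ($J = \sqrt{104} = 2 \sqrt{26} \approx 10.198$)
$j = 2 + \frac{\sqrt{26}}{22}$ ($j = 2 + \frac{2 \sqrt{26}}{44} = 2 + 2 \sqrt{26} \cdot \frac{1}{44} = 2 + \frac{\sqrt{26}}{22} \approx 2.2318$)
$q = \sqrt{14638}$ ($q = \sqrt{\left(79 + 3300\right) + 11259} = \sqrt{3379 + 11259} = \sqrt{14638} \approx 120.99$)
$\left(-15 + j \left(11 - 53\right)\right) - q = \left(-15 + \left(2 + \frac{\sqrt{26}}{22}\right) \left(11 - 53\right)\right) - \sqrt{14638} = \left(-15 + \left(2 + \frac{\sqrt{26}}{22}\right) \left(-42\right)\right) - \sqrt{14638} = \left(-15 - \left(84 + \frac{21 \sqrt{26}}{11}\right)\right) - \sqrt{14638} = \left(-99 - \frac{21 \sqrt{26}}{11}\right) - \sqrt{14638} = -99 - \sqrt{14638} - \frac{21 \sqrt{26}}{11}$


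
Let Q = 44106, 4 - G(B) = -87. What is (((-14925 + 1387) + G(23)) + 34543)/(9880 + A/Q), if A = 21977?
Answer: 930460176/435789257 ≈ 2.1351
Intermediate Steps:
G(B) = 91 (G(B) = 4 - 1*(-87) = 4 + 87 = 91)
(((-14925 + 1387) + G(23)) + 34543)/(9880 + A/Q) = (((-14925 + 1387) + 91) + 34543)/(9880 + 21977/44106) = ((-13538 + 91) + 34543)/(9880 + 21977*(1/44106)) = (-13447 + 34543)/(9880 + 21977/44106) = 21096/(435789257/44106) = 21096*(44106/435789257) = 930460176/435789257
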